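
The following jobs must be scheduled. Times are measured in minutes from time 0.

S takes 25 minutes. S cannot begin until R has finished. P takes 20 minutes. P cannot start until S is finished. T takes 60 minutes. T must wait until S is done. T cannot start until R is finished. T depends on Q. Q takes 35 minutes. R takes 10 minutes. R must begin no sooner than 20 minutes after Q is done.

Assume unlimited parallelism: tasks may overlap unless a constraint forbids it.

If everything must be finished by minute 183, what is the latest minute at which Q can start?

Nothing follows P; the deadline of minute 183 is its only limit. It must start by 183 − 20 = minute 163.
T has no dependents, so it just needs to finish by minute 183. Starting by 183 − 60 = minute 123 achieves that.
S feeds P (must start by minute 163); T (must start by minute 123). Taking the minimum, S must finish by minute 123 and start by 123 − 25 = minute 98.
R must finish in time for S (must start by minute 98); T (must start by minute 123). The tightest is minute 98, so R must start by 98 − 10 = minute 88.
For Q: R (must start by minute 88, minus 20-minute gap → minute 68); T (must start by minute 123). The most restrictive is minute 68; with a 35-minute duration, Q must start by minute 33.

33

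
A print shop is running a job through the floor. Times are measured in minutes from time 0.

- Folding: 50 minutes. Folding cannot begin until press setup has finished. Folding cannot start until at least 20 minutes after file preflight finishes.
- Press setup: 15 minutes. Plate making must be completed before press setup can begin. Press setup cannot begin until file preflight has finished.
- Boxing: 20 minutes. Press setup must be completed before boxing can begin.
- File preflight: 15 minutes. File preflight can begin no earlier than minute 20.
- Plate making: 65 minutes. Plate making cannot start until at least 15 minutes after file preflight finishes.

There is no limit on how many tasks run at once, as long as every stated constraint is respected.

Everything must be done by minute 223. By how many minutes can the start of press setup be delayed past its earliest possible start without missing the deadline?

43

File preflight waits on its own release at minute 20, so it starts at minute 20 and finishes at 20 + 15 = minute 35.
After file preflight (finishes minute 35, plus 15-minute gap → minute 50), plate making can start at minute 50 and finishes at minute 115.
Press setup needs all of plate making (finishes minute 115); file preflight (finishes minute 35). That puts its earliest start at minute 115; it finishes at 115 + 15 = minute 130.

Working backward from the deadline:
To finish by minute 223, folding (duration 50) must start no later than minute 173.
Boxing must finish by minute 223; it takes 20 minutes, so it must start by 223 − 20 = minute 203.
Press setup has several dependents: folding (must start by minute 173); boxing (must start by minute 203). The earliest of those limits is minute 173, so press setup must start by 173 − 15 = minute 158.
So press setup can start as early as minute 115 and as late as minute 158, giving 158 − 115 = 43 minutes of slack.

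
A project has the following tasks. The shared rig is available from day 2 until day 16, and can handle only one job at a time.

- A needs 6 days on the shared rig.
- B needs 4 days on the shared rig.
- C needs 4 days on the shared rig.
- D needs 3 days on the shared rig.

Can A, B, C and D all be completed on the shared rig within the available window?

No

The shared rig window is 16 − 2 = 14 days.
Running back to back, the jobs need 6 + 4 + 4 + 3 = 17 days on the shared rig.
Since 17 > 14, they cannot all fit.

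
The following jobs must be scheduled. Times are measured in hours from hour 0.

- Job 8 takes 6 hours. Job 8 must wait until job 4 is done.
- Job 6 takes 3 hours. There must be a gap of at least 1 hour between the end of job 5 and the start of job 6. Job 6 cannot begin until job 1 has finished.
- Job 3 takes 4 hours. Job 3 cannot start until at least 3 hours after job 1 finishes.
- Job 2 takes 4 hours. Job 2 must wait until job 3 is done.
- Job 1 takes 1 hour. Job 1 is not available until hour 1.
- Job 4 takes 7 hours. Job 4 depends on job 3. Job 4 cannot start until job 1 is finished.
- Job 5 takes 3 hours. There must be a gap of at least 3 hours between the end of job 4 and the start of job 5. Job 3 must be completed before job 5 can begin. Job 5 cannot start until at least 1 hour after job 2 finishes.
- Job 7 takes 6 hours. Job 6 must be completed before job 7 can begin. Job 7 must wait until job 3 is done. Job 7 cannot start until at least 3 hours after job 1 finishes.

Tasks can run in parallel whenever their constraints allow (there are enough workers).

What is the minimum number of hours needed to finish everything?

Job 1 cannot begin until its own release at hour 1. It runs from hour 1 to 1 + 1 = hour 2.
Job 3 cannot begin until job 1 (finishes hour 2, plus 3-hour gap → hour 5). It runs from hour 5 to 5 + 4 = hour 9.
Job 4 cannot start until job 3 (finishes hour 9); job 1 (finishes hour 2). The controlling bound is hour 9, so job 4 finishes at 9 + 7 = hour 16.
After job 4 (finishes hour 16), job 8 can start at hour 16 and finishes at hour 22.
After job 3 (finishes hour 9), job 2 can start at hour 9 and finishes at hour 13.
For job 5: job 4 (finishes hour 16, plus 3-hour gap → hour 19); job 3 (finishes hour 9); job 2 (finishes hour 13, plus 1-hour gap → hour 14). Taking the maximum gives a start of hour 19, and it finishes at 19 + 3 = hour 22.
Job 6 cannot start until job 5 (finishes hour 22, plus 1-hour gap → hour 23); job 1 (finishes hour 2). The controlling bound is hour 23, so job 6 finishes at 23 + 3 = hour 26.
Job 7 cannot start until job 6 (finishes hour 26); job 3 (finishes hour 9); job 1 (finishes hour 2, plus 3-hour gap → hour 5). The controlling bound is hour 26, so job 7 finishes at 26 + 6 = hour 32.
All tasks are finished once the last one completes. Finish times: Job 1 at 2, Job 2 at 13, Job 3 at 9, Job 4 at 16, Job 5 at 22, Job 6 at 26, Job 7 at 32, Job 8 at 22. The latest is hour 32.

32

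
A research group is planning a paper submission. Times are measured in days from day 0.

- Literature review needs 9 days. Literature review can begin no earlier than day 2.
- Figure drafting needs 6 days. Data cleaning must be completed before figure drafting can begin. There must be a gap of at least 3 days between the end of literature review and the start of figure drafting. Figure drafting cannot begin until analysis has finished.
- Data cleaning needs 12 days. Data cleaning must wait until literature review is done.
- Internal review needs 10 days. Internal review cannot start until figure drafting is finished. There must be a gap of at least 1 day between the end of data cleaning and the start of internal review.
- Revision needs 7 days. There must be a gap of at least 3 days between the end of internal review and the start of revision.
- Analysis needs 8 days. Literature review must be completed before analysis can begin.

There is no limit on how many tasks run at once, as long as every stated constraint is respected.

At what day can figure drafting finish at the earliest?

29

Literature review waits on its own release at day 2, so it starts at day 2 and finishes at 2 + 9 = day 11.
Analysis cannot begin until literature review (finishes day 11). It runs from day 11 to 11 + 8 = day 19.
Data cleaning cannot begin until literature review (finishes day 11). It runs from day 11 to 11 + 12 = day 23.
Figure drafting cannot start until data cleaning (finishes day 23); literature review (finishes day 11, plus 3-day gap → day 14); analysis (finishes day 19). The controlling bound is day 23, so figure drafting finishes at 23 + 6 = day 29.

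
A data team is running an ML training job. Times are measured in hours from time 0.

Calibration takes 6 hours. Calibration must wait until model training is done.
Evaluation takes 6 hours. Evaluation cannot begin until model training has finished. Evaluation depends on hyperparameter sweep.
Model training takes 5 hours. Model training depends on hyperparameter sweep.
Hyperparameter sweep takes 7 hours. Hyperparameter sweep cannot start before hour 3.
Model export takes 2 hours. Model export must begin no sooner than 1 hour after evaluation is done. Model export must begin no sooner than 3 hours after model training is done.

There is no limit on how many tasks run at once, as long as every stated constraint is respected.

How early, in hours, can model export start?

After its own release at hour 3, hyperparameter sweep can start at hour 3 and finishes at hour 10.
Model training waits on hyperparameter sweep (finishes hour 10), so it starts at hour 10 and finishes at 10 + 5 = hour 15.
Evaluation needs all of model training (finishes hour 15); hyperparameter sweep (finishes hour 10). That puts its earliest start at hour 15; it finishes at 15 + 6 = hour 21.
Model export waits on evaluation (finishes hour 21, plus 1-hour gap → hour 22); model training (finishes hour 15, plus 3-hour gap → hour 18). The latest of these is hour 22, which is the earliest model export can start.

22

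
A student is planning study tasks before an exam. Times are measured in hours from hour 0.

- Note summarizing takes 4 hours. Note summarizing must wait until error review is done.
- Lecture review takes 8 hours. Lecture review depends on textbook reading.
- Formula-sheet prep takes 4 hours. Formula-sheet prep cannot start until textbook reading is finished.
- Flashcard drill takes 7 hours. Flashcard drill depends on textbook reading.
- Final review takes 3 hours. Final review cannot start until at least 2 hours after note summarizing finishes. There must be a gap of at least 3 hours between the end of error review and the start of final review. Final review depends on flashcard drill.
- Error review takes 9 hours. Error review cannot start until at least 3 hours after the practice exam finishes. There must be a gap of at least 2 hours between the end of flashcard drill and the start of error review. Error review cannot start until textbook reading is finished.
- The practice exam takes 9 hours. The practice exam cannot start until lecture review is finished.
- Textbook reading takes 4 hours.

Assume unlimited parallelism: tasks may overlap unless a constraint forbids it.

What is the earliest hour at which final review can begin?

Textbook reading can start immediately at hour 0; it finishes at hour 4.
Flashcard drill cannot begin until textbook reading (finishes hour 4). It runs from hour 4 to 4 + 7 = hour 11.
Lecture review cannot begin until textbook reading (finishes hour 4). It runs from hour 4 to 4 + 8 = hour 12.
The practice exam cannot begin until lecture review (finishes hour 12). It runs from hour 12 to 12 + 9 = hour 21.
Error review needs all of the practice exam (finishes hour 21, plus 3-hour gap → hour 24); flashcard drill (finishes hour 11, plus 2-hour gap → hour 13); textbook reading (finishes hour 4). That puts its earliest start at hour 24; it finishes at 24 + 9 = hour 33.
Note summarizing cannot begin until error review (finishes hour 33). It runs from hour 33 to 33 + 4 = hour 37.
Final review waits on note summarizing (finishes hour 37, plus 2-hour gap → hour 39); error review (finishes hour 33, plus 3-hour gap → hour 36); flashcard drill (finishes hour 11). The latest of these is hour 39, which is the earliest final review can start.

39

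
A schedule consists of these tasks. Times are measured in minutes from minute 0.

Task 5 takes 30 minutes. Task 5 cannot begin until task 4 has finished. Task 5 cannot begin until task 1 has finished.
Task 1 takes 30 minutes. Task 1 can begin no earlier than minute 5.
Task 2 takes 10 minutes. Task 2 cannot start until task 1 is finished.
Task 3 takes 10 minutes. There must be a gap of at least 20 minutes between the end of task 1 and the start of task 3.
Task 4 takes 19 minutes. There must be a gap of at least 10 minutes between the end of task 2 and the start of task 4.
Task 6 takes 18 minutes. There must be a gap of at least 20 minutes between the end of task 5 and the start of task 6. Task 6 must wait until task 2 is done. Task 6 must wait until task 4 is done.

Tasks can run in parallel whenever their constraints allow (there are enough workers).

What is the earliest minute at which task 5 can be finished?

104

After its own release at minute 5, task 1 can start at minute 5 and finishes at minute 35.
After task 1 (finishes minute 35), task 2 can start at minute 35 and finishes at minute 45.
Task 4 waits on task 2 (finishes minute 45, plus 10-minute gap → minute 55), so it starts at minute 55 and finishes at 55 + 19 = minute 74.
For task 5: task 4 (finishes minute 74); task 1 (finishes minute 35). Taking the maximum gives a start of minute 74, and it finishes at 74 + 30 = minute 104.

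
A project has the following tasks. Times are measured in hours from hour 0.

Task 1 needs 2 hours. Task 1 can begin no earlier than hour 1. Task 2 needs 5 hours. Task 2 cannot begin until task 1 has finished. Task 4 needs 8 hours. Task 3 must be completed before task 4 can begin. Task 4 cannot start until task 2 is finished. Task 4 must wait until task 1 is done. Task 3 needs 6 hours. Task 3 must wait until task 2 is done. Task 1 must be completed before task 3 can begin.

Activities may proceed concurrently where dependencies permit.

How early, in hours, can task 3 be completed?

14

Task 1 waits on its own release at hour 1, so it starts at hour 1 and finishes at 1 + 2 = hour 3.
Task 2 cannot begin until task 1 (finishes hour 3). It runs from hour 3 to 3 + 5 = hour 8.
Task 3 has to wait for task 2 (finishes hour 8); task 1 (finishes hour 3). The latest of these is hour 8, so task 3 runs hour 8 to 8 + 6 = hour 14.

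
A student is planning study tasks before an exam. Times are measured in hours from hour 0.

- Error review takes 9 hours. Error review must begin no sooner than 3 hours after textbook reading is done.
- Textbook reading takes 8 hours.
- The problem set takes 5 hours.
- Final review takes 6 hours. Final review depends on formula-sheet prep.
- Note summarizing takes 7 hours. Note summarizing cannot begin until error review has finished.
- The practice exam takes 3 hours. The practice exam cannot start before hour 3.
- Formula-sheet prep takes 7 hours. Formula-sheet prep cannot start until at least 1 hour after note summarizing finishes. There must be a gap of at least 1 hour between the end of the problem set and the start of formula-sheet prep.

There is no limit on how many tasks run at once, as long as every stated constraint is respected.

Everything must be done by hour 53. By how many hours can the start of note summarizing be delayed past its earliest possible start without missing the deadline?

12

Nothing blocks textbook reading, so it runs from hour 0 to hour 8.
Error review waits on textbook reading (finishes hour 8, plus 3-hour gap → hour 11), so it starts at hour 11 and finishes at 11 + 9 = hour 20.
Note summarizing cannot begin until error review (finishes hour 20). It runs from hour 20 to 20 + 7 = hour 27.

Working backward from the deadline:
To finish by hour 53, final review (duration 6) must start no later than hour 47.
Formula-sheet prep has to be done before final review (must start by hour 47). That means finishing by hour 47, i.e. starting by 47 − 7 = hour 40.
Note summarizing has to be done before formula-sheet prep (must start by hour 40, minus 1-hour gap → hour 39). That means finishing by hour 39, i.e. starting by 39 − 7 = hour 32.
So note summarizing can start as early as hour 20 and as late as hour 32, giving 32 − 20 = 12 hours of slack.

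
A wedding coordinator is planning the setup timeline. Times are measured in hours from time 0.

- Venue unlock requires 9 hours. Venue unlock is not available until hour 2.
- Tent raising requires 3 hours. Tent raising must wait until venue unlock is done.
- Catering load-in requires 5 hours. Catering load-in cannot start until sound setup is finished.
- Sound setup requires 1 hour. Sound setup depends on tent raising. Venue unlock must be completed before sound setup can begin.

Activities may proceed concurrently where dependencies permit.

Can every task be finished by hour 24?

Yes

Venue unlock cannot begin until its own release at hour 2. It runs from hour 2 to 2 + 9 = hour 11.
After venue unlock (finishes hour 11), tent raising can start at hour 11 and finishes at hour 14.
Sound setup has to wait for tent raising (finishes hour 14); venue unlock (finishes hour 11). The latest of these is hour 14, so sound setup runs hour 14 to 14 + 1 = hour 15.
Catering load-in waits on sound setup (finishes hour 15), so it starts at hour 15 and finishes at 15 + 5 = hour 20.
Every task is finished by hour 20, which is no later than the deadline of 24, so the schedule is feasible.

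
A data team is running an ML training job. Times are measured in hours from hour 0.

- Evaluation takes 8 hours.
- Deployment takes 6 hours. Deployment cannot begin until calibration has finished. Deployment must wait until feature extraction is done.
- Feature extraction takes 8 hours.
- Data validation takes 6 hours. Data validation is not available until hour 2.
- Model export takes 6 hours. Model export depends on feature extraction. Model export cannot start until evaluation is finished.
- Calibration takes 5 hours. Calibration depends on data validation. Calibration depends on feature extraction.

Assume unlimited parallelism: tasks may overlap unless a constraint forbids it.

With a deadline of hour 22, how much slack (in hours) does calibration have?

3

Feature extraction has no prerequisites, so it starts at hour 0 and finishes at hour 8.
After its own release at hour 2, data validation can start at hour 2 and finishes at hour 8.
For calibration: data validation (finishes hour 8); feature extraction (finishes hour 8). Taking the maximum gives a start of hour 8, and it finishes at 8 + 5 = hour 13.

Working backward from the deadline:
Deployment has no dependents, so it just needs to finish by hour 22. Starting by 22 − 6 = hour 16 achieves that.
Since deployment (must start by hour 16) depends on it, calibration must finish by hour 16. Backing off its 5-hour duration gives a latest start of hour 11.
So calibration can start as early as hour 8 and as late as hour 11, giving 11 − 8 = 3 hours of slack.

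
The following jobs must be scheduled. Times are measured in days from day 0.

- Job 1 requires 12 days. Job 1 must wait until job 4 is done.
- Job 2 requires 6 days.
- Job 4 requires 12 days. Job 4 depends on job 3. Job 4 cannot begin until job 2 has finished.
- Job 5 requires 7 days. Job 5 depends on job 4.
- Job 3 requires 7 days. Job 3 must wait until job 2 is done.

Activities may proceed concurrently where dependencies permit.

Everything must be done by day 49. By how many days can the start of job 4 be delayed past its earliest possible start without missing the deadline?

Job 2 has no prerequisites, so it starts at day 0 and finishes at day 6.
Job 3 cannot begin until job 2 (finishes day 6). It runs from day 6 to 6 + 7 = day 13.
Job 4 has to wait for job 3 (finishes day 13); job 2 (finishes day 6). The latest of these is day 13, so job 4 runs day 13 to 13 + 12 = day 25.

Working backward from the deadline:
Job 1 has no dependents, so it just needs to finish by day 49. Starting by 49 − 12 = day 37 achieves that.
Job 5 must finish by day 49; it takes 7 days, so it must start by 49 − 7 = day 42.
For job 4: job 1 (must start by day 37); job 5 (must start by day 42). The most restrictive is day 37; with a 12-day duration, job 4 must start by day 25.
So job 4 can start as early as day 13 and as late as day 25, giving 25 − 13 = 12 days of slack.

12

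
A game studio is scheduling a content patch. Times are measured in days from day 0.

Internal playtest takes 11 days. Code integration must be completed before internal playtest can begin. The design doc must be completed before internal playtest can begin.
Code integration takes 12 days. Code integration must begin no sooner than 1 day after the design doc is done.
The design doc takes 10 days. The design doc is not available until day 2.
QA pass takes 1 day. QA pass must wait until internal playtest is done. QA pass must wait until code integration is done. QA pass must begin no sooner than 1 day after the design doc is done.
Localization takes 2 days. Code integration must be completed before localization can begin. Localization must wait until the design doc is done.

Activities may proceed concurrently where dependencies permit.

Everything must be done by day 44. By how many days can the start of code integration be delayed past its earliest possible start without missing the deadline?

The design doc waits on its own release at day 2, so it starts at day 2 and finishes at 2 + 10 = day 12.
After the design doc (finishes day 12, plus 1-day gap → day 13), code integration can start at day 13 and finishes at day 25.

Working backward from the deadline:
To finish by day 44, QA pass (duration 1) must start no later than day 43.
Internal playtest has to be done before QA pass (must start by day 43). That means finishing by day 43, i.e. starting by 43 − 11 = day 32.
To finish by day 44, localization (duration 2) must start no later than day 42.
Code integration has several dependents: internal playtest (must start by day 32); localization (must start by day 42); QA pass (must start by day 43). The earliest of those limits is day 32, so code integration must start by 32 − 12 = day 20.
So code integration can start as early as day 13 and as late as day 20, giving 20 − 13 = 7 days of slack.

7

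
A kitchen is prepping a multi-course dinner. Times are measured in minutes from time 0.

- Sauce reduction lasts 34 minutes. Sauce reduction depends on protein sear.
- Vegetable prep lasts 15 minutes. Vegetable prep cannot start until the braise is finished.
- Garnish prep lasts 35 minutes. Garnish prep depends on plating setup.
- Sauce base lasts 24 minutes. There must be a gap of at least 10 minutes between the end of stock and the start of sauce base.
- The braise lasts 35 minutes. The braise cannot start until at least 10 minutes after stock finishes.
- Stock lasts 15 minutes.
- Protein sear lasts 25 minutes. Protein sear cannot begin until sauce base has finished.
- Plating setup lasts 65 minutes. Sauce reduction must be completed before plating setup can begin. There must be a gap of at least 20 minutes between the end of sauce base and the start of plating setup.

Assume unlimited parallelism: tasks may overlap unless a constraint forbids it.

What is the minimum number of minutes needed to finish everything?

Stock has no prerequisites, so it starts at minute 0 and finishes at minute 15.
After stock (finishes minute 15, plus 10-minute gap → minute 25), the braise can start at minute 25 and finishes at minute 60.
Vegetable prep cannot begin until the braise (finishes minute 60). It runs from minute 60 to 60 + 15 = minute 75.
After stock (finishes minute 15, plus 10-minute gap → minute 25), sauce base can start at minute 25 and finishes at minute 49.
Protein sear waits on sauce base (finishes minute 49), so it starts at minute 49 and finishes at 49 + 25 = minute 74.
Sauce reduction waits on protein sear (finishes minute 74), so it starts at minute 74 and finishes at 74 + 34 = minute 108.
For plating setup: sauce reduction (finishes minute 108); sauce base (finishes minute 49, plus 20-minute gap → minute 69). Taking the maximum gives a start of minute 108, and it finishes at 108 + 65 = minute 173.
After plating setup (finishes minute 173), garnish prep can start at minute 173 and finishes at minute 208.
All tasks are finished once the last one completes. Finish times: Stock at 15, Sauce base at 49, The braise at 60, Protein sear at 74, Vegetable prep at 75, Sauce reduction at 108, Plating setup at 173, Garnish prep at 208. The latest is minute 208.

208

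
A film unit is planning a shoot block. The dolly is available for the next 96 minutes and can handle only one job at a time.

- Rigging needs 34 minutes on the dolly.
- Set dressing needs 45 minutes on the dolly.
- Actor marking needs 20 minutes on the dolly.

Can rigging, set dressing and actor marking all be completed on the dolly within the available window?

Running back to back, the jobs need 34 + 45 + 20 = 99 minutes on the dolly.
Since 99 > 96, they cannot all fit.

No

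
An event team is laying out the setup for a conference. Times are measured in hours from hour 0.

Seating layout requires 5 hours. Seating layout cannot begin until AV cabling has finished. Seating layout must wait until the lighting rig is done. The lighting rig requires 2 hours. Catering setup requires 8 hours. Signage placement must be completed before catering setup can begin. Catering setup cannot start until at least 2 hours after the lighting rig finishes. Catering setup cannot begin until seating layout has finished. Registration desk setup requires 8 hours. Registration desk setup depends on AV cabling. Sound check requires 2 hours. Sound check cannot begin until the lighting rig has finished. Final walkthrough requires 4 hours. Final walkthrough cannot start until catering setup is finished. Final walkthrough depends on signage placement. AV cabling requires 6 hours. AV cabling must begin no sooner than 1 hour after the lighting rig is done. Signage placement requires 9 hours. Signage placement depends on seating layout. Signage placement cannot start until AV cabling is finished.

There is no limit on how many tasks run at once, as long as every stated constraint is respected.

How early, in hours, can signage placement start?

14

The lighting rig has no prerequisites, so it starts at hour 0 and finishes at hour 2.
AV cabling cannot begin until the lighting rig (finishes hour 2, plus 1-hour gap → hour 3). It runs from hour 3 to 3 + 6 = hour 9.
For seating layout: AV cabling (finishes hour 9); the lighting rig (finishes hour 2). Taking the maximum gives a start of hour 9, and it finishes at 9 + 5 = hour 14.
Signage placement waits on seating layout (finishes hour 14); AV cabling (finishes hour 9). The latest of these is hour 14, which is the earliest signage placement can start.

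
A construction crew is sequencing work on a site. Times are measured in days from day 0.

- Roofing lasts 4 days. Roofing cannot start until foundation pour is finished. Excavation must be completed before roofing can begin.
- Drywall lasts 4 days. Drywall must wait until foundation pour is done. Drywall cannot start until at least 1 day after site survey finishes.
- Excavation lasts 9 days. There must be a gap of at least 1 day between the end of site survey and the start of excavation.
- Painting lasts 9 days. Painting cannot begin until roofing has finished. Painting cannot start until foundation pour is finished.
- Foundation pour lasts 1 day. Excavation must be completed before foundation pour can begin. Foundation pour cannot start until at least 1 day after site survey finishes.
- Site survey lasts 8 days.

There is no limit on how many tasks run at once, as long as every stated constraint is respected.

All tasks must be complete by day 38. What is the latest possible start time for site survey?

Painting has no dependents, so it just needs to finish by day 38. Starting by 38 − 9 = day 29 achieves that.
Roofing feeds into painting (must start by day 29); so roofing must finish by day 29 and therefore start by day 25.
Drywall must finish by day 38; it takes 4 days, so it must start by 38 − 4 = day 34.
For foundation pour: roofing (must start by day 25); drywall (must start by day 34); painting (must start by day 29). The most restrictive is day 25; with a 1-day duration, foundation pour must start by day 24.
Excavation feeds foundation pour (must start by day 24); roofing (must start by day 25). Taking the minimum, excavation must finish by day 24 and start by 24 − 9 = day 15.
Site survey feeds excavation (must start by day 15, minus 1-day gap → day 14); foundation pour (must start by day 24, minus 1-day gap → day 23); drywall (must start by day 34, minus 1-day gap → day 33). Taking the minimum, site survey must finish by day 14 and start by 14 − 8 = day 6.

6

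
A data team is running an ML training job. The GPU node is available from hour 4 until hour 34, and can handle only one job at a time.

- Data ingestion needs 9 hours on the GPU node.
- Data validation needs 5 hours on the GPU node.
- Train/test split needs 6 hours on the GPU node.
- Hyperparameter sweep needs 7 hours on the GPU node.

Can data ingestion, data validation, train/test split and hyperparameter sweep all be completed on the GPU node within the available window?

The GPU node window is 34 − 4 = 30 hours.
Running back to back, the jobs need 9 + 5 + 6 + 7 = 27 hours on the GPU node.
Since 27 ≤ 30, they fit within the window.

Yes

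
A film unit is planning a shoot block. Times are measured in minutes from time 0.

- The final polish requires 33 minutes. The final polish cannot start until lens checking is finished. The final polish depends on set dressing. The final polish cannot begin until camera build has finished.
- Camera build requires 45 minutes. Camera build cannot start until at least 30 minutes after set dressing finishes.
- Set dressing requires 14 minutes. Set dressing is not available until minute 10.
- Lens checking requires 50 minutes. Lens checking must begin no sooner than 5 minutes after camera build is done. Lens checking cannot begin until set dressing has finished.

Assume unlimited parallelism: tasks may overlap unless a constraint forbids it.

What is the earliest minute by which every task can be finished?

187

Set dressing cannot begin until its own release at minute 10. It runs from minute 10 to 10 + 14 = minute 24.
After set dressing (finishes minute 24, plus 30-minute gap → minute 54), camera build can start at minute 54 and finishes at minute 99.
Lens checking needs all of camera build (finishes minute 99, plus 5-minute gap → minute 104); set dressing (finishes minute 24). That puts its earliest start at minute 104; it finishes at 104 + 50 = minute 154.
The final polish cannot start until lens checking (finishes minute 154); set dressing (finishes minute 24); camera build (finishes minute 99). The controlling bound is minute 154, so the final polish finishes at 154 + 33 = minute 187.
All tasks are finished once the last one completes. Finish times: Set dressing at 24, Camera build at 99, Lens checking at 154, The final polish at 187. The latest is minute 187.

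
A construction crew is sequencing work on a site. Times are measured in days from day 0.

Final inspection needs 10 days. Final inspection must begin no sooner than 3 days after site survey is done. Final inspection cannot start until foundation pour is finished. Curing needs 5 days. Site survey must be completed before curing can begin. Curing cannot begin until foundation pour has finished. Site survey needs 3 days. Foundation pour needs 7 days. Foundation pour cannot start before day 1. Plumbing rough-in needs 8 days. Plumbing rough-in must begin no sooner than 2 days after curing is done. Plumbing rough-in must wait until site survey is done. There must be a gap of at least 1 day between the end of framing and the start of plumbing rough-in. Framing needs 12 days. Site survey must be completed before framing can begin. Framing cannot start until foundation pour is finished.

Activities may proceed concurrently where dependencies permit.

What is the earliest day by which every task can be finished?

29

After its own release at day 1, foundation pour can start at day 1 and finishes at day 8.
Site survey has no prerequisites, so it starts at day 0 and finishes at day 3.
Final inspection needs all of site survey (finishes day 3, plus 3-day gap → day 6); foundation pour (finishes day 8). That puts its earliest start at day 8; it finishes at 8 + 10 = day 18.
Framing has to wait for site survey (finishes day 3); foundation pour (finishes day 8). The latest of these is day 8, so framing runs day 8 to 8 + 12 = day 20.
Curing has to wait for site survey (finishes day 3); foundation pour (finishes day 8). The latest of these is day 8, so curing runs day 8 to 8 + 5 = day 13.
Plumbing rough-in cannot start until curing (finishes day 13, plus 2-day gap → day 15); site survey (finishes day 3); framing (finishes day 20, plus 1-day gap → day 21). The controlling bound is day 21, so plumbing rough-in finishes at 21 + 8 = day 29.
All tasks are finished once the last one completes. Finish times: Site survey at 3, Foundation pour at 8, Curing at 13, Framing at 20, Plumbing rough-in at 29, Final inspection at 18. The latest is day 29.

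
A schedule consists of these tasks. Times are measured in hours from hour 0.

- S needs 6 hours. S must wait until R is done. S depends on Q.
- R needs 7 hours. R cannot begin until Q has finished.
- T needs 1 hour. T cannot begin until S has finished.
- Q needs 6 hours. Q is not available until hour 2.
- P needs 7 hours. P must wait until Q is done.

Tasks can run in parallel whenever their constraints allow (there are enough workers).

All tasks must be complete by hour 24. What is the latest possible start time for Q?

P must finish by hour 24; it takes 7 hours, so it must start by 24 − 7 = hour 17.
T must finish by hour 24; it takes 1 hour, so it must start by 24 − 1 = hour 23.
Since T (must start by hour 23) depends on it, S must finish by hour 23. Backing off its 6-hour duration gives a latest start of hour 17.
R has to be done before S (must start by hour 17). That means finishing by hour 17, i.e. starting by 17 − 7 = hour 10.
Q has several dependents: P (must start by hour 17); R (must start by hour 10); S (must start by hour 17). The earliest of those limits is hour 10, so Q must start by 10 − 6 = hour 4.

4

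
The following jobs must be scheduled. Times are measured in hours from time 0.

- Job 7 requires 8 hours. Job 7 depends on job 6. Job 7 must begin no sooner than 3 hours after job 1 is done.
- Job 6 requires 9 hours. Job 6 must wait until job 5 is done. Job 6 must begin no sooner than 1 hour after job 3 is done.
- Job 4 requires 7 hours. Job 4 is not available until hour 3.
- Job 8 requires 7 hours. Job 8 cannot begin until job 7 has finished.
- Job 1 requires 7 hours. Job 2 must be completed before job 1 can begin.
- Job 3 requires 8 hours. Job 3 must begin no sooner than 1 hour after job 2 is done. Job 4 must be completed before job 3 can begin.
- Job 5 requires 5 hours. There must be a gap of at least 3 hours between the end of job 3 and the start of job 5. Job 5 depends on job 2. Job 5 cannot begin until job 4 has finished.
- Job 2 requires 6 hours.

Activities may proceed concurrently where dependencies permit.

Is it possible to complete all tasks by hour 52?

Yes

Job 4 waits on its own release at hour 3, so it starts at hour 3 and finishes at 3 + 7 = hour 10.
Job 2 has no prerequisites, so it starts at hour 0 and finishes at hour 6.
Job 3 needs all of job 2 (finishes hour 6, plus 1-hour gap → hour 7); job 4 (finishes hour 10). That puts its earliest start at hour 10; it finishes at 10 + 8 = hour 18.
Job 5 has to wait for job 3 (finishes hour 18, plus 3-hour gap → hour 21); job 2 (finishes hour 6); job 4 (finishes hour 10). The latest of these is hour 21, so job 5 runs hour 21 to 21 + 5 = hour 26.
Job 6 cannot start until job 5 (finishes hour 26); job 3 (finishes hour 18, plus 1-hour gap → hour 19). The controlling bound is hour 26, so job 6 finishes at 26 + 9 = hour 35.
Job 1 waits on job 2 (finishes hour 6), so it starts at hour 6 and finishes at 6 + 7 = hour 13.
Job 7 needs all of job 6 (finishes hour 35); job 1 (finishes hour 13, plus 3-hour gap → hour 16). That puts its earliest start at hour 35; it finishes at 35 + 8 = hour 43.
Job 8 cannot begin until job 7 (finishes hour 43). It runs from hour 43 to 43 + 7 = hour 50.
Every task is finished by hour 50, which is no later than the deadline of 52, so the schedule is feasible.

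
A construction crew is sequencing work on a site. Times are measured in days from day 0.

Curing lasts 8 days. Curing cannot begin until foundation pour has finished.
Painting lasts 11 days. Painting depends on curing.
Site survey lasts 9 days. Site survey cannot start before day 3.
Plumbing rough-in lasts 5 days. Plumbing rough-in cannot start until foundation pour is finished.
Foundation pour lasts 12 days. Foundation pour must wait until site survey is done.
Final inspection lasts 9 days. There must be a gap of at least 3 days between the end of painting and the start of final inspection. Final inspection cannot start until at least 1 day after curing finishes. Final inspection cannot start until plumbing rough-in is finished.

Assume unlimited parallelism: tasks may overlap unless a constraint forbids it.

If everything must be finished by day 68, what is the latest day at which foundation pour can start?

Final inspection has no dependents, so it just needs to finish by day 68. Starting by 68 − 9 = day 59 achieves that.
Since final inspection (must start by day 59, minus 3-day gap → day 56) depends on it, painting must finish by day 56. Backing off its 11-day duration gives a latest start of day 45.
Curing has several dependents: painting (must start by day 45); final inspection (must start by day 59, minus 1-day gap → day 58). The earliest of those limits is day 45, so curing must start by 45 − 8 = day 37.
Plumbing rough-in has to be done before final inspection (must start by day 59). That means finishing by day 59, i.e. starting by 59 − 5 = day 54.
Foundation pour has several dependents: curing (must start by day 37); plumbing rough-in (must start by day 54). The earliest of those limits is day 37, so foundation pour must start by 37 − 12 = day 25.

25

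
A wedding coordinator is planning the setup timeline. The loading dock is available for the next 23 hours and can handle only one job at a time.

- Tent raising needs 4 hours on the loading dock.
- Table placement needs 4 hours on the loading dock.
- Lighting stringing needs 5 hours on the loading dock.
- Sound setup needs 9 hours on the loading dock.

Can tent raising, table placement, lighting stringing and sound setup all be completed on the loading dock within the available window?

Yes

Running back to back, the jobs need 4 + 4 + 5 + 9 = 22 hours on the loading dock.
Since 22 ≤ 23, they fit within the window.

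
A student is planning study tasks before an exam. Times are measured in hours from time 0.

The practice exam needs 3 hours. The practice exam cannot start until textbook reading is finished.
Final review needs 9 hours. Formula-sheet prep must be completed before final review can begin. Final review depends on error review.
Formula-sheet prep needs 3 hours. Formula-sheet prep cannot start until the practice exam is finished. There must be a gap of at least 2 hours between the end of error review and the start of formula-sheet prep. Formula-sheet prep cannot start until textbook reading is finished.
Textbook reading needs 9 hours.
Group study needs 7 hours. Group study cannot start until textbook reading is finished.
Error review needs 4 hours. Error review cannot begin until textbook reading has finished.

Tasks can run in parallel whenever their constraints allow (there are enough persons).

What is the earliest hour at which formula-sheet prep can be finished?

Textbook reading can start immediately at hour 0; it finishes at hour 9.
After textbook reading (finishes hour 9), error review can start at hour 9 and finishes at hour 13.
The practice exam cannot begin until textbook reading (finishes hour 9). It runs from hour 9 to 9 + 3 = hour 12.
Formula-sheet prep has to wait for the practice exam (finishes hour 12); error review (finishes hour 13, plus 2-hour gap → hour 15); textbook reading (finishes hour 9). The latest of these is hour 15, so formula-sheet prep runs hour 15 to 15 + 3 = hour 18.

18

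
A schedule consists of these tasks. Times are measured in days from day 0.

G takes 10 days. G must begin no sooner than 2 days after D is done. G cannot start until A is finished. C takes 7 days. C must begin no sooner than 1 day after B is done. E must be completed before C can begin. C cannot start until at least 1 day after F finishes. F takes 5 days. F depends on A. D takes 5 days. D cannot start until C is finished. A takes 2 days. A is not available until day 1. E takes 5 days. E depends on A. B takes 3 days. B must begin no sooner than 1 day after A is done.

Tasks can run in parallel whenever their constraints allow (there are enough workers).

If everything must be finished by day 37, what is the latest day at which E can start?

Nothing follows G; the deadline of day 37 is its only limit. It must start by 37 − 10 = day 27.
Since G (must start by day 27, minus 2-day gap → day 25) depends on it, D must finish by day 25. Backing off its 5-day duration gives a latest start of day 20.
Since D (must start by day 20) depends on it, C must finish by day 20. Backing off its 7-day duration gives a latest start of day 13.
E must finish before C (must start by day 13). With a 5-day duration, E must start by 13 − 5 = day 8.

8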